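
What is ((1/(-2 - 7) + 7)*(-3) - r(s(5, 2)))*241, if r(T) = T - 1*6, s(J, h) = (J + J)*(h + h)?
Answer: -39524/3 ≈ -13175.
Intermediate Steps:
s(J, h) = 4*J*h (s(J, h) = (2*J)*(2*h) = 4*J*h)
r(T) = -6 + T (r(T) = T - 6 = -6 + T)
((1/(-2 - 7) + 7)*(-3) - r(s(5, 2)))*241 = ((1/(-2 - 7) + 7)*(-3) - (-6 + 4*5*2))*241 = ((1/(-9) + 7)*(-3) - (-6 + 40))*241 = ((-⅑ + 7)*(-3) - 1*34)*241 = ((62/9)*(-3) - 34)*241 = (-62/3 - 34)*241 = -164/3*241 = -39524/3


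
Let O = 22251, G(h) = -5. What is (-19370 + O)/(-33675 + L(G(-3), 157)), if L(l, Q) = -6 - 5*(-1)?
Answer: -2881/33676 ≈ -0.085551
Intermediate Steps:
L(l, Q) = -1 (L(l, Q) = -6 + 5 = -1)
(-19370 + O)/(-33675 + L(G(-3), 157)) = (-19370 + 22251)/(-33675 - 1) = 2881/(-33676) = 2881*(-1/33676) = -2881/33676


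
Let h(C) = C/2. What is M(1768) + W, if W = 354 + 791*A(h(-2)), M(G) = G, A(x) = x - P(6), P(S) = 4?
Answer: -1833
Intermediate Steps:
h(C) = C/2 (h(C) = C*(½) = C/2)
A(x) = -4 + x (A(x) = x - 1*4 = x - 4 = -4 + x)
W = -3601 (W = 354 + 791*(-4 + (½)*(-2)) = 354 + 791*(-4 - 1) = 354 + 791*(-5) = 354 - 3955 = -3601)
M(1768) + W = 1768 - 3601 = -1833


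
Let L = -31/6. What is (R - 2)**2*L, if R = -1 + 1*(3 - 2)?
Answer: -62/3 ≈ -20.667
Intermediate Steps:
R = 0 (R = -1 + 1*1 = -1 + 1 = 0)
L = -31/6 (L = -31*1/6 = -31/6 ≈ -5.1667)
(R - 2)**2*L = (0 - 2)**2*(-31/6) = (-2)**2*(-31/6) = 4*(-31/6) = -62/3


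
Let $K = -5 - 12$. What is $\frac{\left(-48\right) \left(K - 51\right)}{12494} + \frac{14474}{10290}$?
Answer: $\frac{53606179}{32140815} \approx 1.6679$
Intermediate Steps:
$K = -17$
$\frac{\left(-48\right) \left(K - 51\right)}{12494} + \frac{14474}{10290} = \frac{\left(-48\right) \left(-17 - 51\right)}{12494} + \frac{14474}{10290} = \left(-48\right) \left(-68\right) \frac{1}{12494} + 14474 \cdot \frac{1}{10290} = 3264 \cdot \frac{1}{12494} + \frac{7237}{5145} = \frac{1632}{6247} + \frac{7237}{5145} = \frac{53606179}{32140815}$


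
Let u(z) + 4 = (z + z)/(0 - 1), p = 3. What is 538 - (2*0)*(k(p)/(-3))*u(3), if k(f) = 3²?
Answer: 538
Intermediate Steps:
k(f) = 9
u(z) = -4 - 2*z (u(z) = -4 + (z + z)/(0 - 1) = -4 + (2*z)/(-1) = -4 + (2*z)*(-1) = -4 - 2*z)
538 - (2*0)*(k(p)/(-3))*u(3) = 538 - (2*0)*(9/(-3))*(-4 - 2*3) = 538 - 0*(9*(-⅓))*(-4 - 6) = 538 - 0*(-3)*(-10) = 538 - 0*(-10) = 538 - 1*0 = 538 + 0 = 538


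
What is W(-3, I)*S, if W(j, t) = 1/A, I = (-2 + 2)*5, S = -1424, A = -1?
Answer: 1424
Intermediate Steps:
I = 0 (I = 0*5 = 0)
W(j, t) = -1 (W(j, t) = 1/(-1) = -1)
W(-3, I)*S = -1*(-1424) = 1424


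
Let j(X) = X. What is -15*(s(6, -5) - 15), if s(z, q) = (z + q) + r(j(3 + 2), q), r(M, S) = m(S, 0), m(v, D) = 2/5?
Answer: 204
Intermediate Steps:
m(v, D) = ⅖ (m(v, D) = 2*(⅕) = ⅖)
r(M, S) = ⅖
s(z, q) = ⅖ + q + z (s(z, q) = (z + q) + ⅖ = (q + z) + ⅖ = ⅖ + q + z)
-15*(s(6, -5) - 15) = -15*((⅖ - 5 + 6) - 15) = -15*(7/5 - 15) = -15*(-68/5) = 204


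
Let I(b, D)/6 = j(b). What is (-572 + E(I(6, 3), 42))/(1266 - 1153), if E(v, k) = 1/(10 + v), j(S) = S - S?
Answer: -5719/1130 ≈ -5.0611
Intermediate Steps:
j(S) = 0
I(b, D) = 0 (I(b, D) = 6*0 = 0)
(-572 + E(I(6, 3), 42))/(1266 - 1153) = (-572 + 1/(10 + 0))/(1266 - 1153) = (-572 + 1/10)/113 = (-572 + ⅒)*(1/113) = -5719/10*1/113 = -5719/1130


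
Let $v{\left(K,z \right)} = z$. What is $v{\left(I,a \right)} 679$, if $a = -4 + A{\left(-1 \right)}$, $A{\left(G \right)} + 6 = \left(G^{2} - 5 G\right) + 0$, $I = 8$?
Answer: $-2716$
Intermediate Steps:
$A{\left(G \right)} = -6 + G^{2} - 5 G$ ($A{\left(G \right)} = -6 + \left(\left(G^{2} - 5 G\right) + 0\right) = -6 + \left(G^{2} - 5 G\right) = -6 + G^{2} - 5 G$)
$a = -4$ ($a = -4 - \left(1 - 1\right) = -4 + \left(-6 + 1 + 5\right) = -4 + 0 = -4$)
$v{\left(I,a \right)} 679 = \left(-4\right) 679 = -2716$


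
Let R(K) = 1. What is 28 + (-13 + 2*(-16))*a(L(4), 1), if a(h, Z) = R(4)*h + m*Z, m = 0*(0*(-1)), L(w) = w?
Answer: -152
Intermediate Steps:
m = 0 (m = 0*0 = 0)
a(h, Z) = h (a(h, Z) = 1*h + 0*Z = h + 0 = h)
28 + (-13 + 2*(-16))*a(L(4), 1) = 28 + (-13 + 2*(-16))*4 = 28 + (-13 - 32)*4 = 28 - 45*4 = 28 - 180 = -152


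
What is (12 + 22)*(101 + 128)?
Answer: 7786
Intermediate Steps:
(12 + 22)*(101 + 128) = 34*229 = 7786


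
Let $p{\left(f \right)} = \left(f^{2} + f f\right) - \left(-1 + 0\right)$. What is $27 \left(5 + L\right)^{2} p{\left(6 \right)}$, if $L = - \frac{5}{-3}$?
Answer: $87600$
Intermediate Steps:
$L = \frac{5}{3}$ ($L = \left(-5\right) \left(- \frac{1}{3}\right) = \frac{5}{3} \approx 1.6667$)
$p{\left(f \right)} = 1 + 2 f^{2}$ ($p{\left(f \right)} = \left(f^{2} + f^{2}\right) - -1 = 2 f^{2} + 1 = 1 + 2 f^{2}$)
$27 \left(5 + L\right)^{2} p{\left(6 \right)} = 27 \left(5 + \frac{5}{3}\right)^{2} \left(1 + 2 \cdot 6^{2}\right) = 27 \left(\frac{20}{3}\right)^{2} \left(1 + 2 \cdot 36\right) = 27 \cdot \frac{400}{9} \left(1 + 72\right) = 1200 \cdot 73 = 87600$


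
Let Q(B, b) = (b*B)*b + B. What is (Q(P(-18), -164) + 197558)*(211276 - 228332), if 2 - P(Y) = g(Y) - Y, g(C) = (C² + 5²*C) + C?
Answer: -62090218944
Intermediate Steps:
g(C) = C² + 26*C (g(C) = (C² + 25*C) + C = C² + 26*C)
P(Y) = 2 + Y - Y*(26 + Y) (P(Y) = 2 - (Y*(26 + Y) - Y) = 2 - (-Y + Y*(26 + Y)) = 2 + (Y - Y*(26 + Y)) = 2 + Y - Y*(26 + Y))
Q(B, b) = B + B*b² (Q(B, b) = (B*b)*b + B = B*b² + B = B + B*b²)
(Q(P(-18), -164) + 197558)*(211276 - 228332) = ((2 - 18 - 1*(-18)*(26 - 18))*(1 + (-164)²) + 197558)*(211276 - 228332) = ((2 - 18 - 1*(-18)*8)*(1 + 26896) + 197558)*(-17056) = ((2 - 18 + 144)*26897 + 197558)*(-17056) = (128*26897 + 197558)*(-17056) = (3442816 + 197558)*(-17056) = 3640374*(-17056) = -62090218944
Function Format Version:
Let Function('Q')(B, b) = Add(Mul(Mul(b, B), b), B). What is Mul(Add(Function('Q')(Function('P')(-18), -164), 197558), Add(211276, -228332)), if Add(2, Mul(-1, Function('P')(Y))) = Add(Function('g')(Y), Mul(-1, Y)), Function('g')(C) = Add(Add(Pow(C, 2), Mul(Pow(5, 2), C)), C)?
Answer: -62090218944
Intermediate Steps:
Function('g')(C) = Add(Pow(C, 2), Mul(26, C)) (Function('g')(C) = Add(Add(Pow(C, 2), Mul(25, C)), C) = Add(Pow(C, 2), Mul(26, C)))
Function('P')(Y) = Add(2, Y, Mul(-1, Y, Add(26, Y))) (Function('P')(Y) = Add(2, Mul(-1, Add(Mul(Y, Add(26, Y)), Mul(-1, Y)))) = Add(2, Mul(-1, Add(Mul(-1, Y), Mul(Y, Add(26, Y))))) = Add(2, Add(Y, Mul(-1, Y, Add(26, Y)))) = Add(2, Y, Mul(-1, Y, Add(26, Y))))
Function('Q')(B, b) = Add(B, Mul(B, Pow(b, 2))) (Function('Q')(B, b) = Add(Mul(Mul(B, b), b), B) = Add(Mul(B, Pow(b, 2)), B) = Add(B, Mul(B, Pow(b, 2))))
Mul(Add(Function('Q')(Function('P')(-18), -164), 197558), Add(211276, -228332)) = Mul(Add(Mul(Add(2, -18, Mul(-1, -18, Add(26, -18))), Add(1, Pow(-164, 2))), 197558), Add(211276, -228332)) = Mul(Add(Mul(Add(2, -18, Mul(-1, -18, 8)), Add(1, 26896)), 197558), -17056) = Mul(Add(Mul(Add(2, -18, 144), 26897), 197558), -17056) = Mul(Add(Mul(128, 26897), 197558), -17056) = Mul(Add(3442816, 197558), -17056) = Mul(3640374, -17056) = -62090218944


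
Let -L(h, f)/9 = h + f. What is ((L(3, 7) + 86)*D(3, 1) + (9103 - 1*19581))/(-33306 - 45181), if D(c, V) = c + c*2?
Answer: 10514/78487 ≈ 0.13396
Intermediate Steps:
L(h, f) = -9*f - 9*h (L(h, f) = -9*(h + f) = -9*(f + h) = -9*f - 9*h)
D(c, V) = 3*c (D(c, V) = c + 2*c = 3*c)
((L(3, 7) + 86)*D(3, 1) + (9103 - 1*19581))/(-33306 - 45181) = (((-9*7 - 9*3) + 86)*(3*3) + (9103 - 1*19581))/(-33306 - 45181) = (((-63 - 27) + 86)*9 + (9103 - 19581))/(-78487) = ((-90 + 86)*9 - 10478)*(-1/78487) = (-4*9 - 10478)*(-1/78487) = (-36 - 10478)*(-1/78487) = -10514*(-1/78487) = 10514/78487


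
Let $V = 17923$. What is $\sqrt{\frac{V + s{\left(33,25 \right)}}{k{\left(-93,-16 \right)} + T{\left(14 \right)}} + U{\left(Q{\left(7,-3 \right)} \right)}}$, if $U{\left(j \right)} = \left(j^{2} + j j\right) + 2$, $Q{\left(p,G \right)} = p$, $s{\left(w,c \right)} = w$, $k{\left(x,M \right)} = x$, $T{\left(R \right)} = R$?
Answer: $\frac{2 i \sqrt{198606}}{79} \approx 11.282 i$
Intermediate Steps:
$U{\left(j \right)} = 2 + 2 j^{2}$ ($U{\left(j \right)} = \left(j^{2} + j^{2}\right) + 2 = 2 j^{2} + 2 = 2 + 2 j^{2}$)
$\sqrt{\frac{V + s{\left(33,25 \right)}}{k{\left(-93,-16 \right)} + T{\left(14 \right)}} + U{\left(Q{\left(7,-3 \right)} \right)}} = \sqrt{\frac{17923 + 33}{-93 + 14} + \left(2 + 2 \cdot 7^{2}\right)} = \sqrt{\frac{17956}{-79} + \left(2 + 2 \cdot 49\right)} = \sqrt{17956 \left(- \frac{1}{79}\right) + \left(2 + 98\right)} = \sqrt{- \frac{17956}{79} + 100} = \sqrt{- \frac{10056}{79}} = \frac{2 i \sqrt{198606}}{79}$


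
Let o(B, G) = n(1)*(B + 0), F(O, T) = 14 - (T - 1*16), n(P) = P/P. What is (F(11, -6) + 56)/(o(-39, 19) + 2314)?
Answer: 92/2275 ≈ 0.040440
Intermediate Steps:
n(P) = 1
F(O, T) = 30 - T (F(O, T) = 14 - (T - 16) = 14 - (-16 + T) = 14 + (16 - T) = 30 - T)
o(B, G) = B (o(B, G) = 1*(B + 0) = 1*B = B)
(F(11, -6) + 56)/(o(-39, 19) + 2314) = ((30 - 1*(-6)) + 56)/(-39 + 2314) = ((30 + 6) + 56)/2275 = (36 + 56)*(1/2275) = 92*(1/2275) = 92/2275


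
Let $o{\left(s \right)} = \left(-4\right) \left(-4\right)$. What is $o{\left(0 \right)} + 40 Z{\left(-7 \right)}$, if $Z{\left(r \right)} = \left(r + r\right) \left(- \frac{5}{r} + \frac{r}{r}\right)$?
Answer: $-944$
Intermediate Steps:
$o{\left(s \right)} = 16$
$Z{\left(r \right)} = 2 r \left(1 - \frac{5}{r}\right)$ ($Z{\left(r \right)} = 2 r \left(- \frac{5}{r} + 1\right) = 2 r \left(1 - \frac{5}{r}\right)$)
$o{\left(0 \right)} + 40 Z{\left(-7 \right)} = 16 + 40 \left(-10 + 2 \left(-7\right)\right) = 16 + 40 \left(-10 - 14\right) = 16 + 40 \left(-24\right) = 16 - 960 = -944$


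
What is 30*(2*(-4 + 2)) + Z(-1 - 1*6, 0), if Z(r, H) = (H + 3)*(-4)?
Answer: -132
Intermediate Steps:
Z(r, H) = -12 - 4*H (Z(r, H) = (3 + H)*(-4) = -12 - 4*H)
30*(2*(-4 + 2)) + Z(-1 - 1*6, 0) = 30*(2*(-4 + 2)) + (-12 - 4*0) = 30*(2*(-2)) + (-12 + 0) = 30*(-4) - 12 = -120 - 12 = -132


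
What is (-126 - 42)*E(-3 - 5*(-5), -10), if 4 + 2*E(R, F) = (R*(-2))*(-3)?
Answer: -10752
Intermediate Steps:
E(R, F) = -2 + 3*R (E(R, F) = -2 + ((R*(-2))*(-3))/2 = -2 + (-2*R*(-3))/2 = -2 + (6*R)/2 = -2 + 3*R)
(-126 - 42)*E(-3 - 5*(-5), -10) = (-126 - 42)*(-2 + 3*(-3 - 5*(-5))) = -168*(-2 + 3*(-3 + 25)) = -168*(-2 + 3*22) = -168*(-2 + 66) = -168*64 = -10752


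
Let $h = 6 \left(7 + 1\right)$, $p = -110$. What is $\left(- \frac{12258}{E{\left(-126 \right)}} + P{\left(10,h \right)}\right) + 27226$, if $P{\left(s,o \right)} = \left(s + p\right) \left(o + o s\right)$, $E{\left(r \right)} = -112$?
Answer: $- \frac{1426015}{56} \approx -25465.0$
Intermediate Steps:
$h = 48$ ($h = 6 \cdot 8 = 48$)
$P{\left(s,o \right)} = \left(-110 + s\right) \left(o + o s\right)$ ($P{\left(s,o \right)} = \left(s - 110\right) \left(o + o s\right) = \left(-110 + s\right) \left(o + o s\right)$)
$\left(- \frac{12258}{E{\left(-126 \right)}} + P{\left(10,h \right)}\right) + 27226 = \left(- \frac{12258}{-112} + 48 \left(-110 + 10^{2} - 1090\right)\right) + 27226 = \left(\left(-12258\right) \left(- \frac{1}{112}\right) + 48 \left(-110 + 100 - 1090\right)\right) + 27226 = \left(\frac{6129}{56} + 48 \left(-1100\right)\right) + 27226 = \left(\frac{6129}{56} - 52800\right) + 27226 = - \frac{2950671}{56} + 27226 = - \frac{1426015}{56}$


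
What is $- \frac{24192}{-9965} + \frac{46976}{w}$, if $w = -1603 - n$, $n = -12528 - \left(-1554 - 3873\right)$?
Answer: $\frac{300561728}{27393785} \approx 10.972$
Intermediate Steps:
$n = -7101$ ($n = -12528 - \left(-1554 - 3873\right) = -12528 - -5427 = -12528 + 5427 = -7101$)
$w = 5498$ ($w = -1603 - -7101 = -1603 + 7101 = 5498$)
$- \frac{24192}{-9965} + \frac{46976}{w} = - \frac{24192}{-9965} + \frac{46976}{5498} = \left(-24192\right) \left(- \frac{1}{9965}\right) + 46976 \cdot \frac{1}{5498} = \frac{24192}{9965} + \frac{23488}{2749} = \frac{300561728}{27393785}$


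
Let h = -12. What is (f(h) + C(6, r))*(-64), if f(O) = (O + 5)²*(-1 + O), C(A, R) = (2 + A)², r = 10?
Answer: 36672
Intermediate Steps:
f(O) = (5 + O)²*(-1 + O)
(f(h) + C(6, r))*(-64) = ((5 - 12)²*(-1 - 12) + (2 + 6)²)*(-64) = ((-7)²*(-13) + 8²)*(-64) = (49*(-13) + 64)*(-64) = (-637 + 64)*(-64) = -573*(-64) = 36672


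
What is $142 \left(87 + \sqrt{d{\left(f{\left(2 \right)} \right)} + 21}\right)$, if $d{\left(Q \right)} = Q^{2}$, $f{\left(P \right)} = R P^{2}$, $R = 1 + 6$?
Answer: $12354 + 142 \sqrt{805} \approx 16383.0$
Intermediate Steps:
$R = 7$
$f{\left(P \right)} = 7 P^{2}$
$142 \left(87 + \sqrt{d{\left(f{\left(2 \right)} \right)} + 21}\right) = 142 \left(87 + \sqrt{\left(7 \cdot 2^{2}\right)^{2} + 21}\right) = 142 \left(87 + \sqrt{\left(7 \cdot 4\right)^{2} + 21}\right) = 142 \left(87 + \sqrt{28^{2} + 21}\right) = 142 \left(87 + \sqrt{784 + 21}\right) = 142 \left(87 + \sqrt{805}\right) = 12354 + 142 \sqrt{805}$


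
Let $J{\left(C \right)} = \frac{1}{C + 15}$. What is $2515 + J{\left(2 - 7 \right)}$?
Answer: $\frac{25151}{10} \approx 2515.1$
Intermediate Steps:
$J{\left(C \right)} = \frac{1}{15 + C}$
$2515 + J{\left(2 - 7 \right)} = 2515 + \frac{1}{15 + \left(2 - 7\right)} = 2515 + \frac{1}{15 - 5} = 2515 + \frac{1}{10} = \frac{25151}{10}$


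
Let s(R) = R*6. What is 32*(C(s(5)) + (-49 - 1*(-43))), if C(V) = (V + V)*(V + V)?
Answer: 115008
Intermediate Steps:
s(R) = 6*R
C(V) = 4*V² (C(V) = (2*V)*(2*V) = 4*V²)
32*(C(s(5)) + (-49 - 1*(-43))) = 32*(4*(6*5)² + (-49 - 1*(-43))) = 32*(4*30² + (-49 + 43)) = 32*(4*900 - 6) = 32*(3600 - 6) = 32*3594 = 115008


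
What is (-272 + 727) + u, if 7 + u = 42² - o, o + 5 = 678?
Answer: 1539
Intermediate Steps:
o = 673 (o = -5 + 678 = 673)
u = 1084 (u = -7 + (42² - 1*673) = -7 + (1764 - 673) = -7 + 1091 = 1084)
(-272 + 727) + u = (-272 + 727) + 1084 = 455 + 1084 = 1539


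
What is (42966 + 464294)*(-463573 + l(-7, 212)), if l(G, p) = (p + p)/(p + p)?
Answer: -235151532720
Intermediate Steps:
l(G, p) = 1 (l(G, p) = (2*p)/((2*p)) = (2*p)*(1/(2*p)) = 1)
(42966 + 464294)*(-463573 + l(-7, 212)) = (42966 + 464294)*(-463573 + 1) = 507260*(-463572) = -235151532720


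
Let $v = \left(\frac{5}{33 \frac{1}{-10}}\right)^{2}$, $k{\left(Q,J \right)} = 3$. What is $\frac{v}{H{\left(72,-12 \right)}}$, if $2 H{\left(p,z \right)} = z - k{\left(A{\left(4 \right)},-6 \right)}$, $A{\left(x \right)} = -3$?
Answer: $- \frac{1000}{3267} \approx -0.30609$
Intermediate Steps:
$H{\left(p,z \right)} = - \frac{3}{2} + \frac{z}{2}$ ($H{\left(p,z \right)} = \frac{z - 3}{2} = \frac{-3 + z}{2} = - \frac{3}{2} + \frac{z}{2}$)
$v = \frac{2500}{1089}$ ($v = \left(\frac{5}{33 \left(- \frac{1}{10}\right)}\right)^{2} = \left(\frac{5}{- \frac{33}{10}}\right)^{2} = \left(5 \left(- \frac{10}{33}\right)\right)^{2} = \left(- \frac{50}{33}\right)^{2} = \frac{2500}{1089} \approx 2.2957$)
$\frac{v}{H{\left(72,-12 \right)}} = \frac{2500}{1089 \left(- \frac{3}{2} + \frac{1}{2} \left(-12\right)\right)} = \frac{2500}{1089 \left(- \frac{3}{2} - 6\right)} = \frac{2500}{1089 \left(- \frac{15}{2}\right)} = \frac{2500}{1089} \left(- \frac{2}{15}\right) = - \frac{1000}{3267}$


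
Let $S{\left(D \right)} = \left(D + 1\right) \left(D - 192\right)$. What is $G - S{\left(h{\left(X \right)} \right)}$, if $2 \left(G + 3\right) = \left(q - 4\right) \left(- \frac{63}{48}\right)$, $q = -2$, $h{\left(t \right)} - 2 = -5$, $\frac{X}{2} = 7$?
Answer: $- \frac{6225}{16} \approx -389.06$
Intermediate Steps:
$X = 14$ ($X = 2 \cdot 7 = 14$)
$h{\left(t \right)} = -3$ ($h{\left(t \right)} = 2 - 5 = -3$)
$S{\left(D \right)} = \left(1 + D\right) \left(-192 + D\right)$
$G = \frac{15}{16}$ ($G = -3 + \frac{\left(-2 - 4\right) \left(- \frac{63}{48}\right)}{2} = -3 + \frac{\left(-6\right) \left(\left(-63\right) \frac{1}{48}\right)}{2} = -3 + \frac{\left(-6\right) \left(- \frac{21}{16}\right)}{2} = -3 + \frac{1}{2} \cdot \frac{63}{8} = -3 + \frac{63}{16} = \frac{15}{16} \approx 0.9375$)
$G - S{\left(h{\left(X \right)} \right)} = \frac{15}{16} - \left(-192 + \left(-3\right)^{2} - -573\right) = \frac{15}{16} - \left(-192 + 9 + 573\right) = \frac{15}{16} - 390 = - \frac{6225}{16}$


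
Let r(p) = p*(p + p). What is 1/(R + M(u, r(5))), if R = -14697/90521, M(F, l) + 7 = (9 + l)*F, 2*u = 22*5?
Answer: 90521/293092301 ≈ 0.00030885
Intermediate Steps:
u = 55 (u = (22*5)/2 = (½)*110 = 55)
r(p) = 2*p² (r(p) = p*(2*p) = 2*p²)
M(F, l) = -7 + F*(9 + l) (M(F, l) = -7 + (9 + l)*F = -7 + F*(9 + l))
R = -14697/90521 (R = -14697*1/90521 = -14697/90521 ≈ -0.16236)
1/(R + M(u, r(5))) = 1/(-14697/90521 + (-7 + 9*55 + 55*(2*5²))) = 1/(-14697/90521 + (-7 + 495 + 55*(2*25))) = 1/(-14697/90521 + (-7 + 495 + 55*50)) = 1/(-14697/90521 + (-7 + 495 + 2750)) = 1/(-14697/90521 + 3238) = 1/(293092301/90521) = 90521/293092301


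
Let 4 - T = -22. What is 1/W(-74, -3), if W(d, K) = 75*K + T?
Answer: -1/199 ≈ -0.0050251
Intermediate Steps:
T = 26 (T = 4 - 1*(-22) = 4 + 22 = 26)
W(d, K) = 26 + 75*K (W(d, K) = 75*K + 26 = 26 + 75*K)
1/W(-74, -3) = 1/(26 + 75*(-3)) = 1/(26 - 225) = 1/(-199) = -1/199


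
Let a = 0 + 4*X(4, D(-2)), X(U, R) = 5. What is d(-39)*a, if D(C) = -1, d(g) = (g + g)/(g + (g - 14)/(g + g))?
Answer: 121680/2989 ≈ 40.709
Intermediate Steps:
d(g) = 2*g/(g + (-14 + g)/(2*g)) (d(g) = (2*g)/(g + (-14 + g)/((2*g))) = (2*g)/(g + (-14 + g)*(1/(2*g))) = (2*g)/(g + (-14 + g)/(2*g)) = 2*g/(g + (-14 + g)/(2*g)))
a = 20 (a = 0 + 4*5 = 0 + 20 = 20)
d(-39)*a = (4*(-39)²/(-14 - 39 + 2*(-39)²))*20 = (4*1521/(-14 - 39 + 2*1521))*20 = (4*1521/(-14 - 39 + 3042))*20 = (4*1521/2989)*20 = (4*1521*(1/2989))*20 = (6084/2989)*20 = 121680/2989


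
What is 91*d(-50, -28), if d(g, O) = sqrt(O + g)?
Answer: 91*I*sqrt(78) ≈ 803.69*I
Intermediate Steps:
91*d(-50, -28) = 91*sqrt(-28 - 50) = 91*sqrt(-78) = 91*(I*sqrt(78)) = 91*I*sqrt(78)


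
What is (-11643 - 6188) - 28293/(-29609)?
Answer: -527929786/29609 ≈ -17830.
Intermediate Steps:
(-11643 - 6188) - 28293/(-29609) = -17831 - 28293*(-1/29609) = -17831 + 28293/29609 = -527929786/29609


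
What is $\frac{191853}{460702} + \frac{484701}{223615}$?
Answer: $\frac{38029132671}{14717125390} \approx 2.584$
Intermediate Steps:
$\frac{191853}{460702} + \frac{484701}{223615} = 191853 \cdot \frac{1}{460702} + 484701 \cdot \frac{1}{223615} = \frac{191853}{460702} + \frac{69243}{31945} = \frac{38029132671}{14717125390}$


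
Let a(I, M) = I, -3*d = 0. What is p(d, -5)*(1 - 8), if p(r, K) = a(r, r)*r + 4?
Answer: -28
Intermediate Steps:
d = 0 (d = -1/3*0 = 0)
p(r, K) = 4 + r**2 (p(r, K) = r*r + 4 = r**2 + 4 = 4 + r**2)
p(d, -5)*(1 - 8) = (4 + 0**2)*(1 - 8) = (4 + 0)*(-7) = 4*(-7) = -28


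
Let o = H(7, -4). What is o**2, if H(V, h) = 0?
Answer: 0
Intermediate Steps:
o = 0
o**2 = 0**2 = 0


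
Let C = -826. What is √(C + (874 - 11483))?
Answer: I*√11435 ≈ 106.93*I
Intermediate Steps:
√(C + (874 - 11483)) = √(-826 + (874 - 11483)) = √(-826 - 10609) = √(-11435) = I*√11435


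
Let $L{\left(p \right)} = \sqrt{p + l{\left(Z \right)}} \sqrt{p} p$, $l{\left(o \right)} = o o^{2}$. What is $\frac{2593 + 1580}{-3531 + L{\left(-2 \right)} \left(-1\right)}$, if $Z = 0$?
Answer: $- \frac{4173}{3535} \approx -1.1805$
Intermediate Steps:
$l{\left(o \right)} = o^{3}$
$L{\left(p \right)} = p^{2}$ ($L{\left(p \right)} = \sqrt{p + 0^{3}} \sqrt{p} p = \sqrt{p + 0} \sqrt{p} p = \sqrt{p} \sqrt{p} p = p p = p^{2}$)
$\frac{2593 + 1580}{-3531 + L{\left(-2 \right)} \left(-1\right)} = \frac{2593 + 1580}{-3531 + \left(-2\right)^{2} \left(-1\right)} = \frac{4173}{-3531 + 4 \left(-1\right)} = \frac{4173}{-3531 - 4} = \frac{4173}{-3535} = 4173 \left(- \frac{1}{3535}\right) = - \frac{4173}{3535}$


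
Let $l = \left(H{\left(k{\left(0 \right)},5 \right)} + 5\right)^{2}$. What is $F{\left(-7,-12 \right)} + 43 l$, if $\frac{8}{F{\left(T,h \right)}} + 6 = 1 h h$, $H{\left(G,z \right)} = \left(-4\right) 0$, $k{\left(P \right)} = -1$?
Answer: $\frac{74179}{69} \approx 1075.1$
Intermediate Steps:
$H{\left(G,z \right)} = 0$
$F{\left(T,h \right)} = \frac{8}{-6 + h^{2}}$ ($F{\left(T,h \right)} = \frac{8}{-6 + 1 h h} = \frac{8}{-6 + h h} = \frac{8}{-6 + h^{2}}$)
$l = 25$ ($l = \left(0 + 5\right)^{2} = 5^{2} = 25$)
$F{\left(-7,-12 \right)} + 43 l = \frac{8}{-6 + \left(-12\right)^{2}} + 43 \cdot 25 = \frac{8}{-6 + 144} + 1075 = \frac{8}{138} + 1075 = 8 \cdot \frac{1}{138} + 1075 = \frac{4}{69} + 1075 = \frac{74179}{69}$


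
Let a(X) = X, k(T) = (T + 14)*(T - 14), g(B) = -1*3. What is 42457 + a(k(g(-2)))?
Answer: 42270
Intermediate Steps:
g(B) = -3
k(T) = (-14 + T)*(14 + T) (k(T) = (14 + T)*(-14 + T) = (-14 + T)*(14 + T))
42457 + a(k(g(-2))) = 42457 + (-196 + (-3)²) = 42457 + (-196 + 9) = 42457 - 187 = 42270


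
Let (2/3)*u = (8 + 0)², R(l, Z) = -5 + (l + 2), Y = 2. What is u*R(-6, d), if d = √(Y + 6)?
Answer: -864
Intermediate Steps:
d = 2*√2 (d = √(2 + 6) = √8 = 2*√2 ≈ 2.8284)
R(l, Z) = -3 + l (R(l, Z) = -5 + (2 + l) = -3 + l)
u = 96 (u = 3*(8 + 0)²/2 = (3/2)*8² = (3/2)*64 = 96)
u*R(-6, d) = 96*(-3 - 6) = 96*(-9) = -864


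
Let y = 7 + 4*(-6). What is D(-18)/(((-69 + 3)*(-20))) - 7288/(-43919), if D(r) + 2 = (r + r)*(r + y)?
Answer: 32435131/28986540 ≈ 1.1190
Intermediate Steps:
y = -17 (y = 7 - 24 = -17)
D(r) = -2 + 2*r*(-17 + r) (D(r) = -2 + (r + r)*(r - 17) = -2 + (2*r)*(-17 + r) = -2 + 2*r*(-17 + r))
D(-18)/(((-69 + 3)*(-20))) - 7288/(-43919) = (-2 - 34*(-18) + 2*(-18)**2)/(((-69 + 3)*(-20))) - 7288/(-43919) = (-2 + 612 + 2*324)/((-66*(-20))) - 7288*(-1/43919) = (-2 + 612 + 648)/1320 + 7288/43919 = 1258*(1/1320) + 7288/43919 = 629/660 + 7288/43919 = 32435131/28986540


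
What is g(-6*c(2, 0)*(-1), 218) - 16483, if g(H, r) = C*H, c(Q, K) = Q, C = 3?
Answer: -16447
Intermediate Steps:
g(H, r) = 3*H
g(-6*c(2, 0)*(-1), 218) - 16483 = 3*(-6*2*(-1)) - 16483 = 3*(-12*(-1)) - 16483 = 3*12 - 16483 = 36 - 16483 = -16447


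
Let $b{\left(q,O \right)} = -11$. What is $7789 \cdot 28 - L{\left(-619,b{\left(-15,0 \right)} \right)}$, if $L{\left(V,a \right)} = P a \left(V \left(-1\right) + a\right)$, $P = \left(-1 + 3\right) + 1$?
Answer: $238156$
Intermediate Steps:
$P = 3$ ($P = 2 + 1 = 3$)
$L{\left(V,a \right)} = 3 a \left(a - V\right)$ ($L{\left(V,a \right)} = 3 a \left(V \left(-1\right) + a\right) = 3 a \left(- V + a\right) = 3 a \left(a - V\right)$)
$7789 \cdot 28 - L{\left(-619,b{\left(-15,0 \right)} \right)} = 7789 \cdot 28 - 3 \left(-11\right) \left(-11 - -619\right) = 218092 - 3 \left(-11\right) \left(-11 + 619\right) = 218092 - 3 \left(-11\right) 608 = 218092 - -20064 = 218092 + 20064 = 238156$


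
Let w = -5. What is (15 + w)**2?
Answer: 100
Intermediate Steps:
(15 + w)**2 = (15 - 5)**2 = 10**2 = 100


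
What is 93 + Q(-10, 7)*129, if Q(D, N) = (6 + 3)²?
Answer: 10542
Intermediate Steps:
Q(D, N) = 81 (Q(D, N) = 9² = 81)
93 + Q(-10, 7)*129 = 93 + 81*129 = 93 + 10449 = 10542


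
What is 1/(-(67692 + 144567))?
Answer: -1/212259 ≈ -4.7112e-6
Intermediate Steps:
1/(-(67692 + 144567)) = 1/(-1*212259) = 1/(-212259) = -1/212259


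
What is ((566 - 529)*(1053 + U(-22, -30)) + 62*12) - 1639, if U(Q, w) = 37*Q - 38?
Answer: 6542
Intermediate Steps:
U(Q, w) = -38 + 37*Q
((566 - 529)*(1053 + U(-22, -30)) + 62*12) - 1639 = ((566 - 529)*(1053 + (-38 + 37*(-22))) + 62*12) - 1639 = (37*(1053 + (-38 - 814)) + 744) - 1639 = (37*(1053 - 852) + 744) - 1639 = (37*201 + 744) - 1639 = (7437 + 744) - 1639 = 8181 - 1639 = 6542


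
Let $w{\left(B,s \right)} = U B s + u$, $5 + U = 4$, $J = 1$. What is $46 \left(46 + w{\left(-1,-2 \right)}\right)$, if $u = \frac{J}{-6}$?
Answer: $\frac{6049}{3} \approx 2016.3$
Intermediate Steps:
$u = - \frac{1}{6}$ ($u = 1 \frac{1}{-6} = 1 \left(- \frac{1}{6}\right) = - \frac{1}{6} \approx -0.16667$)
$U = -1$ ($U = -5 + 4 = -1$)
$w{\left(B,s \right)} = - \frac{1}{6} - B s$ ($w{\left(B,s \right)} = - B s - \frac{1}{6} = - \frac{1}{6} - B s$)
$46 \left(46 + w{\left(-1,-2 \right)}\right) = 46 \left(46 - \left(\frac{1}{6} - -2\right)\right) = 46 \left(46 - \frac{13}{6}\right) = 46 \cdot \frac{263}{6} = \frac{6049}{3}$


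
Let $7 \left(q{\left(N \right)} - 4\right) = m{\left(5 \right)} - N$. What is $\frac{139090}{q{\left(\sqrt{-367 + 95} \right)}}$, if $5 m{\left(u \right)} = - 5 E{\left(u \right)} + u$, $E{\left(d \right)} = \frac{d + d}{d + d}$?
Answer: $\frac{3407705}{132} + \frac{486815 i \sqrt{17}}{132} \approx 25816.0 + 15206.0 i$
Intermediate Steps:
$E{\left(d \right)} = 1$ ($E{\left(d \right)} = \frac{2 d}{2 d} = 2 d \frac{1}{2 d} = 1$)
$m{\left(u \right)} = -1 + \frac{u}{5}$ ($m{\left(u \right)} = \frac{\left(-5\right) 1 + u}{5} = \frac{-5 + u}{5} = -1 + \frac{u}{5}$)
$q{\left(N \right)} = 4 - \frac{N}{7}$ ($q{\left(N \right)} = 4 + \frac{\left(-1 + \frac{1}{5} \cdot 5\right) - N}{7} = 4 + \frac{\left(-1 + 1\right) - N}{7} = 4 + \frac{0 - N}{7} = 4 + \frac{\left(-1\right) N}{7} = 4 - \frac{N}{7}$)
$\frac{139090}{q{\left(\sqrt{-367 + 95} \right)}} = \frac{139090}{4 - \frac{\sqrt{-367 + 95}}{7}} = \frac{139090}{4 - \frac{\sqrt{-272}}{7}} = \frac{139090}{4 - \frac{4 i \sqrt{17}}{7}}$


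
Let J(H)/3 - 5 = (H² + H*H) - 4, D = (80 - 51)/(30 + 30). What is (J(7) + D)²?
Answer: 318586801/3600 ≈ 88496.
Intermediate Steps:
D = 29/60 ≈ 0.48333
J(H) = 3 + 6*H² (J(H) = 15 + 3*((H² + H*H) - 4) = 15 + 3*((H² + H²) - 4) = 15 + 3*(2*H² - 4) = 15 + 3*(-4 + 2*H²) = 15 + (-12 + 6*H²) = 3 + 6*H²)
(J(7) + D)² = ((3 + 6*7²) + 29/60)² = ((3 + 6*49) + 29/60)² = ((3 + 294) + 29/60)² = (297 + 29/60)² = (17849/60)² = 318586801/3600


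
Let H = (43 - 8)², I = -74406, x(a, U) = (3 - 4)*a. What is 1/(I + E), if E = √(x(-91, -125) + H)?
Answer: -37203/2768125760 - √329/2768125760 ≈ -1.3446e-5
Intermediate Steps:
x(a, U) = -a
H = 1225 (H = 35² = 1225)
E = 2*√329 (E = √(-1*(-91) + 1225) = √(91 + 1225) = √1316 = 2*√329 ≈ 36.277)
1/(I + E) = 1/(-74406 + 2*√329)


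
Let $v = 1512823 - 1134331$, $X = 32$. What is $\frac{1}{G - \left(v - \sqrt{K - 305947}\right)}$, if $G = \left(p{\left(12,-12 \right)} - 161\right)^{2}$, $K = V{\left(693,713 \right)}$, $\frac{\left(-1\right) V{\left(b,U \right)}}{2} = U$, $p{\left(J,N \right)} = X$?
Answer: $- \frac{361851}{130936453574} - \frac{i \sqrt{307373}}{130936453574} \approx -2.7636 \cdot 10^{-6} - 4.2342 \cdot 10^{-9} i$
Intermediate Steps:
$p{\left(J,N \right)} = 32$
$V{\left(b,U \right)} = - 2 U$
$K = -1426$ ($K = \left(-2\right) 713 = -1426$)
$v = 378492$ ($v = 1512823 - 1134331 = 378492$)
$G = 16641$ ($G = \left(32 - 161\right)^{2} = \left(-129\right)^{2} = 16641$)
$\frac{1}{G - \left(v - \sqrt{K - 305947}\right)} = \frac{1}{16641 + \left(\sqrt{-1426 - 305947} - 378492\right)} = \frac{1}{16641 - \left(378492 - \sqrt{-307373}\right)} = \frac{1}{16641 - \left(378492 - i \sqrt{307373}\right)} = \frac{1}{-361851 + i \sqrt{307373}}$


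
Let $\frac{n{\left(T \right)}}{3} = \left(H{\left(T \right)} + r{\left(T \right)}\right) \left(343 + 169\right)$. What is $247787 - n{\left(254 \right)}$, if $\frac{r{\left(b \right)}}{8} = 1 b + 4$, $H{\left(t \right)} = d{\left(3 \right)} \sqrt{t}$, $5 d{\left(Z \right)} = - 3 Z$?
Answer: $-2922517 + \frac{13824 \sqrt{254}}{5} \approx -2.8785 \cdot 10^{6}$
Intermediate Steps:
$d{\left(Z \right)} = - \frac{3 Z}{5}$ ($d{\left(Z \right)} = \frac{\left(-3\right) Z}{5} = - \frac{3 Z}{5}$)
$H{\left(t \right)} = - \frac{9 \sqrt{t}}{5}$ ($H{\left(t \right)} = \left(- \frac{3}{5}\right) 3 \sqrt{t} = - \frac{9 \sqrt{t}}{5}$)
$r{\left(b \right)} = 32 + 8 b$ ($r{\left(b \right)} = 8 \left(1 b + 4\right) = 8 \left(b + 4\right) = 8 \left(4 + b\right) = 32 + 8 b$)
$n{\left(T \right)} = 49152 + 12288 T - \frac{13824 \sqrt{T}}{5}$ ($n{\left(T \right)} = 3 \left(- \frac{9 \sqrt{T}}{5} + \left(32 + 8 T\right)\right) \left(343 + 169\right) = 3 \left(32 + 8 T - \frac{9 \sqrt{T}}{5}\right) 512 = 3 \left(16384 + 4096 T - \frac{4608 \sqrt{T}}{5}\right) = 49152 + 12288 T - \frac{13824 \sqrt{T}}{5}$)
$247787 - n{\left(254 \right)} = 247787 - \left(49152 + 12288 \cdot 254 - \frac{13824 \sqrt{254}}{5}\right) = 247787 - \left(49152 + 3121152 - \frac{13824 \sqrt{254}}{5}\right) = 247787 - \left(3170304 - \frac{13824 \sqrt{254}}{5}\right) = -2922517 + \frac{13824 \sqrt{254}}{5}$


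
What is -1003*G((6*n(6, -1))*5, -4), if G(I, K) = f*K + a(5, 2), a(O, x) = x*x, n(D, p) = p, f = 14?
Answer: 52156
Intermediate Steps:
a(O, x) = x²
G(I, K) = 4 + 14*K (G(I, K) = 14*K + 2² = 14*K + 4 = 4 + 14*K)
-1003*G((6*n(6, -1))*5, -4) = -1003*(4 + 14*(-4)) = -1003*(4 - 56) = -1003*(-52) = 52156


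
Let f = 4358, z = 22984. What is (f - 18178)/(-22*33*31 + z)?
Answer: -6910/239 ≈ -28.912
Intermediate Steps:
(f - 18178)/(-22*33*31 + z) = (4358 - 18178)/(-22*33*31 + 22984) = -13820/(-726*31 + 22984) = -13820/(-22506 + 22984) = -13820/478 = -13820*1/478 = -6910/239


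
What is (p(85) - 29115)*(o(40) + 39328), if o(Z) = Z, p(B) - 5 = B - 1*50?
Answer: -1144624600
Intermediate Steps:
p(B) = -45 + B (p(B) = 5 + (B - 1*50) = 5 + (B - 50) = 5 + (-50 + B) = -45 + B)
(p(85) - 29115)*(o(40) + 39328) = ((-45 + 85) - 29115)*(40 + 39328) = (40 - 29115)*39368 = -29075*39368 = -1144624600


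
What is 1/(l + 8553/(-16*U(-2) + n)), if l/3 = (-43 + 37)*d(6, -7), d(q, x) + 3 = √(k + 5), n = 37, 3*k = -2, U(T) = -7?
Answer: 824417/81452199 + 44402*√39/81452199 ≈ 0.013526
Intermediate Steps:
k = -⅔ (k = (⅓)*(-2) = -⅔ ≈ -0.66667)
d(q, x) = -3 + √39/3 (d(q, x) = -3 + √(-⅔ + 5) = -3 + √(13/3) = -3 + √39/3)
l = 54 - 6*√39 (l = 3*((-43 + 37)*(-3 + √39/3)) = 3*(-6*(-3 + √39/3)) = 3*(18 - 2*√39) = 54 - 6*√39 ≈ 16.530)
1/(l + 8553/(-16*U(-2) + n)) = 1/((54 - 6*√39) + 8553/(-16*(-7) + 37)) = 1/((54 - 6*√39) + 8553/(112 + 37)) = 1/((54 - 6*√39) + 8553/149) = 1/(16599/149 - 6*√39)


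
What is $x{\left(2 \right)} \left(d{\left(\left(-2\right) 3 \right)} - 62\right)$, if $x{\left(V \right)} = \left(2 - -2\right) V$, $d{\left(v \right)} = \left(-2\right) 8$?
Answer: $-624$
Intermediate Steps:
$d{\left(v \right)} = -16$
$x{\left(V \right)} = 4 V$ ($x{\left(V \right)} = \left(2 + 2\right) V = 4 V$)
$x{\left(2 \right)} \left(d{\left(\left(-2\right) 3 \right)} - 62\right) = 4 \cdot 2 \left(-16 - 62\right) = 8 \left(-78\right) = -624$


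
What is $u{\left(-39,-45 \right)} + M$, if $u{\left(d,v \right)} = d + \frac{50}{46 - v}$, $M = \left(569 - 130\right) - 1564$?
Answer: $- \frac{105874}{91} \approx -1163.5$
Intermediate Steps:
$M = -1125$ ($M = \left(569 + \left(-758 + 628\right)\right) - 1564 = \left(569 - 130\right) - 1564 = 439 - 1564 = -1125$)
$u{\left(-39,-45 \right)} + M = \frac{-50 - -1794 - -1755}{-46 - 45} - 1125 = \frac{-50 + 1794 + 1755}{-91} - 1125 = \left(- \frac{1}{91}\right) 3499 - 1125 = - \frac{3499}{91} - 1125 = - \frac{105874}{91}$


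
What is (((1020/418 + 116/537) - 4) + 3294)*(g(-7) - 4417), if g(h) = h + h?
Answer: -545817498268/37411 ≈ -1.4590e+7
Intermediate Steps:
g(h) = 2*h
(((1020/418 + 116/537) - 4) + 3294)*(g(-7) - 4417) = (((1020/418 + 116/537) - 4) + 3294)*(2*(-7) - 4417) = (((1020*(1/418) + 116*(1/537)) - 4) + 3294)*(-14 - 4417) = (((510/209 + 116/537) - 4) + 3294)*(-4431) = ((298114/112233 - 4) + 3294)*(-4431) = (-150818/112233 + 3294)*(-4431) = (369544684/112233)*(-4431) = -545817498268/37411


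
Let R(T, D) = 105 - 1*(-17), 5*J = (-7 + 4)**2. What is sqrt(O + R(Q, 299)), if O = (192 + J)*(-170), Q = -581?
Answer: 2*I*sqrt(8206) ≈ 181.17*I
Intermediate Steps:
J = 9/5 (J = (-7 + 4)**2/5 = (1/5)*(-3)**2 = (1/5)*9 = 9/5 ≈ 1.8000)
R(T, D) = 122 (R(T, D) = 105 + 17 = 122)
O = -32946 (O = (192 + 9/5)*(-170) = (969/5)*(-170) = -32946)
sqrt(O + R(Q, 299)) = sqrt(-32946 + 122) = sqrt(-32824) = 2*I*sqrt(8206)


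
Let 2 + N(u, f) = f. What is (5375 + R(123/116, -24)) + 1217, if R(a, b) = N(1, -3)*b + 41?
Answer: 6753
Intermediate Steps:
N(u, f) = -2 + f
R(a, b) = 41 - 5*b (R(a, b) = (-2 - 3)*b + 41 = -5*b + 41 = 41 - 5*b)
(5375 + R(123/116, -24)) + 1217 = (5375 + (41 - 5*(-24))) + 1217 = (5375 + (41 + 120)) + 1217 = (5375 + 161) + 1217 = 5536 + 1217 = 6753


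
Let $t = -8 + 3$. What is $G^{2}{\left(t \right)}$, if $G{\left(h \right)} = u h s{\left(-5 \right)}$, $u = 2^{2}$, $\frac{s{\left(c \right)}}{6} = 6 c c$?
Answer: $324000000$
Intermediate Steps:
$s{\left(c \right)} = 36 c^{2}$ ($s{\left(c \right)} = 6 \cdot 6 c c = 6 \cdot 6 c^{2} = 36 c^{2}$)
$u = 4$
$t = -5$
$G{\left(h \right)} = 3600 h$ ($G{\left(h \right)} = 4 h 36 \left(-5\right)^{2} = 4 h 36 \cdot 25 = 4 h 900 = 3600 h$)
$G^{2}{\left(t \right)} = \left(3600 \left(-5\right)\right)^{2} = \left(-18000\right)^{2} = 324000000$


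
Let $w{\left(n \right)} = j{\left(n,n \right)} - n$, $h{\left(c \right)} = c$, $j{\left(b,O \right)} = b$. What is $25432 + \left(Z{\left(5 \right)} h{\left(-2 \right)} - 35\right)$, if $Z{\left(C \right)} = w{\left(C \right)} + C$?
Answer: $25387$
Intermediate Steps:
$w{\left(n \right)} = 0$ ($w{\left(n \right)} = n - n = 0$)
$Z{\left(C \right)} = C$ ($Z{\left(C \right)} = 0 + C = C$)
$25432 + \left(Z{\left(5 \right)} h{\left(-2 \right)} - 35\right) = 25432 + \left(5 \left(-2\right) - 35\right) = 25432 - 45 = 25387$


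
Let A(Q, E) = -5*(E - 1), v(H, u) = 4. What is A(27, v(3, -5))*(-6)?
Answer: 90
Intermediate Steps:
A(Q, E) = 5 - 5*E (A(Q, E) = -5*(-1 + E) = 5 - 5*E)
A(27, v(3, -5))*(-6) = (5 - 5*4)*(-6) = (5 - 20)*(-6) = -15*(-6) = 90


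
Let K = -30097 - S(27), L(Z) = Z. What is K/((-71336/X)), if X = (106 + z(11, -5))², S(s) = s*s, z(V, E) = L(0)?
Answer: 43295117/8917 ≈ 4855.3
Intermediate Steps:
z(V, E) = 0
S(s) = s²
X = 11236 (X = (106 + 0)² = 106² = 11236)
K = -30826 (K = -30097 - 1*27² = -30097 - 1*729 = -30097 - 729 = -30826)
K/((-71336/X)) = -30826/((-71336/11236)) = -30826/((-71336*1/11236)) = -30826/(-17834/2809) = -30826*(-2809/17834) = 43295117/8917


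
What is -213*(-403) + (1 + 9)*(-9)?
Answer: 85749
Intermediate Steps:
-213*(-403) + (1 + 9)*(-9) = 85839 + 10*(-9) = 85839 - 90 = 85749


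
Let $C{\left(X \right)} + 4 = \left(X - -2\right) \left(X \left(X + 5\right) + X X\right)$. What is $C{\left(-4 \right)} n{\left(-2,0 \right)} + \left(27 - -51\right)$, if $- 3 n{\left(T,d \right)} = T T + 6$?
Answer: $\frac{514}{3} \approx 171.33$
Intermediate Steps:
$n{\left(T,d \right)} = -2 - \frac{T^{2}}{3}$ ($n{\left(T,d \right)} = - \frac{T T + 6}{3} = - \frac{T^{2} + 6}{3} = - \frac{6 + T^{2}}{3} = -2 - \frac{T^{2}}{3}$)
$C{\left(X \right)} = -4 + \left(2 + X\right) \left(X^{2} + X \left(5 + X\right)\right)$ ($C{\left(X \right)} = -4 + \left(X - -2\right) \left(X \left(X + 5\right) + X X\right) = -4 + \left(X + 2\right) \left(X \left(5 + X\right) + X^{2}\right) = -4 + \left(2 + X\right) \left(X^{2} + X \left(5 + X\right)\right)$)
$C{\left(-4 \right)} n{\left(-2,0 \right)} + \left(27 - -51\right) = \left(-4 + 2 \left(-4\right)^{3} + 9 \left(-4\right)^{2} + 10 \left(-4\right)\right) \left(-2 - \frac{\left(-2\right)^{2}}{3}\right) + \left(27 - -51\right) = \left(-4 + 2 \left(-64\right) + 9 \cdot 16 - 40\right) \left(-2 - \frac{4}{3}\right) + \left(27 + 51\right) = \left(-4 - 128 + 144 - 40\right) \left(-2 - \frac{4}{3}\right) + 78 = \left(-28\right) \left(- \frac{10}{3}\right) + 78 = \frac{280}{3} + 78 = \frac{514}{3}$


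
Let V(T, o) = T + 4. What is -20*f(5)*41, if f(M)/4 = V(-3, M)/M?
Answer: -656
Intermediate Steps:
V(T, o) = 4 + T
f(M) = 4/M (f(M) = 4*((4 - 3)/M) = 4*(1/M) = 4/M)
-20*f(5)*41 = -80/5*41 = -20*⅘*41 = -16*41 = -656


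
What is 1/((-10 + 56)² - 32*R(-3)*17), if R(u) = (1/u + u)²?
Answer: -9/35356 ≈ -0.00025455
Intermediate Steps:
R(u) = (u + 1/u)²
1/((-10 + 56)² - 32*R(-3)*17) = 1/((-10 + 56)² - 32*(1 + (-3)²)²/(-3)²*17) = 1/(46² - 32*(1 + 9)²/9*17) = 1/(2116 - 32*10²/9*17) = 1/(2116 - 32*100/9*17) = 1/(2116 - 3200/9*17) = 1/(2116 - 54400/9) = 1/(-35356/9) = -9/35356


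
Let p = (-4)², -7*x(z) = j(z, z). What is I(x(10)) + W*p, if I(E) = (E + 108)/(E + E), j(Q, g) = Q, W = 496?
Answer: 78987/10 ≈ 7898.7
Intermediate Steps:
x(z) = -z/7
p = 16
I(E) = (108 + E)/(2*E) (I(E) = (108 + E)/((2*E)) = (108 + E)*(1/(2*E)) = (108 + E)/(2*E))
I(x(10)) + W*p = (108 - ⅐*10)/(2*((-⅐*10))) + 496*16 = (108 - 10/7)/(2*(-10/7)) + 7936 = (½)*(-7/10)*(746/7) + 7936 = -373/10 + 7936 = 78987/10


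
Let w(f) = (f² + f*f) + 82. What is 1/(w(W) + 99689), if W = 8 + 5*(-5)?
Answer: 1/100349 ≈ 9.9652e-6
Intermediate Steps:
W = -17 (W = 8 - 25 = -17)
w(f) = 82 + 2*f² (w(f) = (f² + f²) + 82 = 2*f² + 82 = 82 + 2*f²)
1/(w(W) + 99689) = 1/((82 + 2*(-17)²) + 99689) = 1/((82 + 2*289) + 99689) = 1/((82 + 578) + 99689) = 1/(660 + 99689) = 1/100349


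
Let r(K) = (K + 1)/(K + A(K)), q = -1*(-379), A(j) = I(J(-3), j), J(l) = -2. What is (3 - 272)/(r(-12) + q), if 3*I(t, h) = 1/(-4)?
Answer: -39005/55087 ≈ -0.70806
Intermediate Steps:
I(t, h) = -1/12 (I(t, h) = (1/(-4))/3 = (1*(-¼))/3 = (⅓)*(-¼) = -1/12)
A(j) = -1/12
q = 379
r(K) = (1 + K)/(-1/12 + K) (r(K) = (K + 1)/(K - 1/12) = (1 + K)/(-1/12 + K))
(3 - 272)/(r(-12) + q) = (3 - 272)/(12*(1 - 12)/(-1 + 12*(-12)) + 379) = -269/(12*(-11)/(-1 - 144) + 379) = -269/(12*(-11)/(-145) + 379) = -269/(12*(-1/145)*(-11) + 379) = -269/(132/145 + 379) = -269/55087/145 = -269*145/55087 = -39005/55087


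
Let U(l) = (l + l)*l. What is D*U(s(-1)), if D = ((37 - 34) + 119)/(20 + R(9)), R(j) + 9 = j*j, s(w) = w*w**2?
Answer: 61/23 ≈ 2.6522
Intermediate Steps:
s(w) = w**3
U(l) = 2*l**2 (U(l) = (2*l)*l = 2*l**2)
R(j) = -9 + j**2 (R(j) = -9 + j*j = -9 + j**2)
D = 61/46 (D = ((37 - 34) + 119)/(20 + (-9 + 9**2)) = (3 + 119)/(20 + (-9 + 81)) = 122/(20 + 72) = 122/92 = 122*(1/92) = 61/46 ≈ 1.3261)
D*U(s(-1)) = 61*(2*((-1)**3)**2)/46 = 61*(2*(-1)**2)/46 = 61*(2*1)/46 = (61/46)*2 = 61/23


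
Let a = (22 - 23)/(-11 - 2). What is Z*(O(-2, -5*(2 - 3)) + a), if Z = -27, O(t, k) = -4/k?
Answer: 1269/65 ≈ 19.523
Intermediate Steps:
a = 1/13 (a = -1/(-13) = -1*(-1/13) = 1/13 ≈ 0.076923)
Z*(O(-2, -5*(2 - 3)) + a) = -27*(-4*(-1/(5*(2 - 3))) + 1/13) = -27*(-4/((-5*(-1))) + 1/13) = -27*(-4/5 + 1/13) = -27*(-4*⅕ + 1/13) = -27*(-⅘ + 1/13) = -27*(-47/65) = 1269/65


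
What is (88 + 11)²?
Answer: 9801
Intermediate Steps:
(88 + 11)² = 99² = 9801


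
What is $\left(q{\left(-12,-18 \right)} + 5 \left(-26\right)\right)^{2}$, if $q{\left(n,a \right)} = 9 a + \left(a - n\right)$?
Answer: $88804$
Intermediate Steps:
$q{\left(n,a \right)} = - n + 10 a$
$\left(q{\left(-12,-18 \right)} + 5 \left(-26\right)\right)^{2} = \left(\left(\left(-1\right) \left(-12\right) + 10 \left(-18\right)\right) + 5 \left(-26\right)\right)^{2} = \left(\left(12 - 180\right) - 130\right)^{2} = \left(-168 - 130\right)^{2} = \left(-298\right)^{2} = 88804$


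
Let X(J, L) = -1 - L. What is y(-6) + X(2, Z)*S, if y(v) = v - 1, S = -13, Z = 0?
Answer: 6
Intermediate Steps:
y(v) = -1 + v
y(-6) + X(2, Z)*S = (-1 - 6) + (-1 - 1*0)*(-13) = -7 + (-1 + 0)*(-13) = -7 - 1*(-13) = -7 + 13 = 6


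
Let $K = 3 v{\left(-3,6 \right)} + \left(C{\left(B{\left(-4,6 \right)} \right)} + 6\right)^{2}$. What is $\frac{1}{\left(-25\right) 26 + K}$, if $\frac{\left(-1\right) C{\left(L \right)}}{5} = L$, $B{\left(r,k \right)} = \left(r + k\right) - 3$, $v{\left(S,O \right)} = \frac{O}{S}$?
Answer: $- \frac{1}{535} \approx -0.0018692$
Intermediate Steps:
$B{\left(r,k \right)} = -3 + k + r$ ($B{\left(r,k \right)} = \left(k + r\right) - 3 = -3 + k + r$)
$C{\left(L \right)} = - 5 L$
$K = 115$ ($K = 3 \frac{6}{-3} + \left(- 5 \left(-3 + 6 - 4\right) + 6\right)^{2} = 3 \cdot 6 \left(- \frac{1}{3}\right) + \left(\left(-5\right) \left(-1\right) + 6\right)^{2} = 3 \left(-2\right) + \left(5 + 6\right)^{2} = -6 + 11^{2} = -6 + 121 = 115$)
$\frac{1}{\left(-25\right) 26 + K} = \frac{1}{\left(-25\right) 26 + 115} = \frac{1}{-650 + 115} = \frac{1}{-535} = - \frac{1}{535}$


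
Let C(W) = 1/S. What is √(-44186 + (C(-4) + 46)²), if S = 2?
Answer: I*√168095/2 ≈ 205.0*I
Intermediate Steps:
C(W) = ½ (C(W) = 1/2 = ½)
√(-44186 + (C(-4) + 46)²) = √(-44186 + (½ + 46)²) = √(-44186 + (93/2)²) = √(-44186 + 8649/4) = √(-168095/4) = I*√168095/2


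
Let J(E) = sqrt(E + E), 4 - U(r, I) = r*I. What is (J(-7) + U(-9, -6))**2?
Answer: (50 - I*sqrt(14))**2 ≈ 2486.0 - 374.17*I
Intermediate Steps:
U(r, I) = 4 - I*r (U(r, I) = 4 - r*I = 4 - I*r)
J(E) = sqrt(2)*sqrt(E) (J(E) = sqrt(2*E) = sqrt(2)*sqrt(E))
(J(-7) + U(-9, -6))**2 = (sqrt(2)*sqrt(-7) + (4 - 1*(-6)*(-9)))**2 = (sqrt(2)*(I*sqrt(7)) + (4 - 54))**2 = (I*sqrt(14) - 50)**2 = (-50 + I*sqrt(14))**2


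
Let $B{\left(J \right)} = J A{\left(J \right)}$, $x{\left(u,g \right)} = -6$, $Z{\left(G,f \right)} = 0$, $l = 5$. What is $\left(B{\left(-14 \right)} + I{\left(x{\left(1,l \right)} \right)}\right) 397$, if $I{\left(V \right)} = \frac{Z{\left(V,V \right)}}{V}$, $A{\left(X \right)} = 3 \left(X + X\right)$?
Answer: $466872$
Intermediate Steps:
$A{\left(X \right)} = 6 X$ ($A{\left(X \right)} = 3 \cdot 2 X = 6 X$)
$B{\left(J \right)} = 6 J^{2}$ ($B{\left(J \right)} = J 6 J = 6 J^{2}$)
$I{\left(V \right)} = 0$ ($I{\left(V \right)} = \frac{0}{V} = 0$)
$\left(B{\left(-14 \right)} + I{\left(x{\left(1,l \right)} \right)}\right) 397 = \left(6 \left(-14\right)^{2} + 0\right) 397 = \left(6 \cdot 196 + 0\right) 397 = \left(1176 + 0\right) 397 = 1176 \cdot 397 = 466872$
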